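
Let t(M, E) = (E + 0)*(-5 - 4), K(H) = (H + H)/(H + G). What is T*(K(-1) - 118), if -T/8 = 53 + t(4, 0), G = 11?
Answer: 250584/5 ≈ 50117.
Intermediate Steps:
K(H) = 2*H/(11 + H) (K(H) = (H + H)/(H + 11) = (2*H)/(11 + H) = 2*H/(11 + H))
t(M, E) = -9*E (t(M, E) = E*(-9) = -9*E)
T = -424 (T = -8*(53 - 9*0) = -8*(53 + 0) = -8*53 = -424)
T*(K(-1) - 118) = -424*(2*(-1)/(11 - 1) - 118) = -424*(2*(-1)/10 - 118) = -424*(2*(-1)*(1/10) - 118) = -424*(-1/5 - 118) = -424*(-591/5) = 250584/5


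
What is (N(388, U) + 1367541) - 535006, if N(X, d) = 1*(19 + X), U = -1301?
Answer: 832942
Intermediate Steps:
N(X, d) = 19 + X
(N(388, U) + 1367541) - 535006 = ((19 + 388) + 1367541) - 535006 = (407 + 1367541) - 535006 = 1367948 - 535006 = 832942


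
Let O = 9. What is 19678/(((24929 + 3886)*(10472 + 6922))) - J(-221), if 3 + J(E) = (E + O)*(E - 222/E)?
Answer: -11687180904736/250604055 ≈ -46636.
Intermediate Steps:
J(E) = -3 + (9 + E)*(E - 222/E) (J(E) = -3 + (E + 9)*(E - 222/E) = -3 + (9 + E)*(E - 222/E))
19678/(((24929 + 3886)*(10472 + 6922))) - J(-221) = 19678/(((24929 + 3886)*(10472 + 6922))) - (-225 + (-221)² - 1998/(-221) + 9*(-221)) = 19678/((28815*17394)) - (-225 + 48841 - 1998*(-1/221) - 1989) = 19678/501208110 - (-225 + 48841 + 1998/221 - 1989) = 19678*(1/501208110) - 1*10306565/221 = 9839/250604055 - 10306565/221 = -11687180904736/250604055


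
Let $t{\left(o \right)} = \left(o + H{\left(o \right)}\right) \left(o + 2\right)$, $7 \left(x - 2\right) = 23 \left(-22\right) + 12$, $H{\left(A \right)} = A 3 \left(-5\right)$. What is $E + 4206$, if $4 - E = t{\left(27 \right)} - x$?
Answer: $\frac{105724}{7} \approx 15103.0$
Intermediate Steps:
$H{\left(A \right)} = - 15 A$ ($H{\left(A \right)} = 3 A \left(-5\right) = - 15 A$)
$x = - \frac{480}{7}$ ($x = 2 + \frac{23 \left(-22\right) + 12}{7} = 2 + \frac{-506 + 12}{7} = 2 + \frac{1}{7} \left(-494\right) = 2 - \frac{494}{7} = - \frac{480}{7} \approx -68.571$)
$t{\left(o \right)} = - 14 o \left(2 + o\right)$ ($t{\left(o \right)} = \left(o - 15 o\right) \left(o + 2\right) = - 14 o \left(2 + o\right)$)
$E = \frac{76282}{7}$ ($E = 4 - \left(14 \cdot 27 \left(-2 - 27\right) - - \frac{480}{7}\right) = 4 - \left(14 \cdot 27 \left(-2 - 27\right) + \frac{480}{7}\right) = 4 - \left(14 \cdot 27 \left(-29\right) + \frac{480}{7}\right) = 4 - \left(-10962 + \frac{480}{7}\right) = 4 - - \frac{76254}{7} = 4 + \frac{76254}{7} = \frac{76282}{7} \approx 10897.0$)
$E + 4206 = \frac{76282}{7} + 4206 = \frac{105724}{7}$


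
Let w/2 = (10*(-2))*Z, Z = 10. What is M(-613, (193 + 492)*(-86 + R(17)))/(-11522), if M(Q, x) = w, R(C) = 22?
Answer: 200/5761 ≈ 0.034716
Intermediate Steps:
w = -400 (w = 2*((10*(-2))*10) = 2*(-20*10) = 2*(-200) = -400)
M(Q, x) = -400
M(-613, (193 + 492)*(-86 + R(17)))/(-11522) = -400/(-11522) = -400*(-1/11522) = 200/5761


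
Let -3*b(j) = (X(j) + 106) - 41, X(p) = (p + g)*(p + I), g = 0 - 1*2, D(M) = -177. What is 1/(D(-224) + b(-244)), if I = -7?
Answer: -3/62342 ≈ -4.8122e-5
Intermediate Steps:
g = -2 (g = 0 - 2 = -2)
X(p) = (-7 + p)*(-2 + p) (X(p) = (p - 2)*(p - 7) = (-2 + p)*(-7 + p) = (-7 + p)*(-2 + p))
b(j) = -79/3 + 3*j - j**2/3 (b(j) = -(((14 + j**2 - 9*j) + 106) - 41)/3 = -((120 + j**2 - 9*j) - 41)/3 = -(79 + j**2 - 9*j)/3 = -79/3 + 3*j - j**2/3)
1/(D(-224) + b(-244)) = 1/(-177 + (-79/3 + 3*(-244) - 1/3*(-244)**2)) = 1/(-177 + (-79/3 - 732 - 1/3*59536)) = 1/(-177 + (-79/3 - 732 - 59536/3)) = 1/(-177 - 61811/3) = 1/(-62342/3) = -3/62342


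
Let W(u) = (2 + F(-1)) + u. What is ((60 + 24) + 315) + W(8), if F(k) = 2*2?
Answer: 413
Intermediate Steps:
F(k) = 4
W(u) = 6 + u (W(u) = (2 + 4) + u = 6 + u)
((60 + 24) + 315) + W(8) = ((60 + 24) + 315) + (6 + 8) = (84 + 315) + 14 = 399 + 14 = 413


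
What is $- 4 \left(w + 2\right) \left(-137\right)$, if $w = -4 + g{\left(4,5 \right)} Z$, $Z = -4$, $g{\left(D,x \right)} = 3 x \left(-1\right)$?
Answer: $31784$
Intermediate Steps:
$g{\left(D,x \right)} = - 3 x$
$w = 56$ ($w = -4 + \left(-3\right) 5 \left(-4\right) = -4 - -60 = -4 + 60 = 56$)
$- 4 \left(w + 2\right) \left(-137\right) = - 4 \left(56 + 2\right) \left(-137\right) = \left(-4\right) 58 \left(-137\right) = \left(-232\right) \left(-137\right) = 31784$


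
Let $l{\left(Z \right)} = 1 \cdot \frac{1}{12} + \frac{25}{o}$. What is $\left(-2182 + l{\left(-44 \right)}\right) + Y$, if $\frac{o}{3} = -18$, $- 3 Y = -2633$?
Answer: $- \frac{140909}{108} \approx -1304.7$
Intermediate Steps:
$Y = \frac{2633}{3}$ ($Y = \left(- \frac{1}{3}\right) \left(-2633\right) = \frac{2633}{3} \approx 877.67$)
$o = -54$ ($o = 3 \left(-18\right) = -54$)
$l{\left(Z \right)} = - \frac{41}{108}$ ($l{\left(Z \right)} = 1 \cdot \frac{1}{12} + \frac{25}{-54} = 1 \cdot \frac{1}{12} + 25 \left(- \frac{1}{54}\right) = \frac{1}{12} - \frac{25}{54} = - \frac{41}{108}$)
$\left(-2182 + l{\left(-44 \right)}\right) + Y = \left(-2182 - \frac{41}{108}\right) + \frac{2633}{3} = - \frac{235697}{108} + \frac{2633}{3} = - \frac{140909}{108}$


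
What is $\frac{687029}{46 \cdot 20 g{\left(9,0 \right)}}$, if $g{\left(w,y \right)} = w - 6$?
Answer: $\frac{687029}{2760} \approx 248.92$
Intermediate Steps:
$g{\left(w,y \right)} = -6 + w$ ($g{\left(w,y \right)} = w - 6 = -6 + w$)
$\frac{687029}{46 \cdot 20 g{\left(9,0 \right)}} = \frac{687029}{46 \cdot 20 \left(-6 + 9\right)} = \frac{687029}{920 \cdot 3} = \frac{687029}{2760}$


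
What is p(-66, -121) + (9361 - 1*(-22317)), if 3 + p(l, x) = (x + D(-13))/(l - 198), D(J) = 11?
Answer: 380105/12 ≈ 31675.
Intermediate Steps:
p(l, x) = -3 + (11 + x)/(-198 + l) (p(l, x) = -3 + (x + 11)/(l - 198) = -3 + (11 + x)/(-198 + l))
p(-66, -121) + (9361 - 1*(-22317)) = (605 - 121 - 3*(-66))/(-198 - 66) + (9361 - 1*(-22317)) = (605 - 121 + 198)/(-264) + (9361 + 22317) = -1/264*682 + 31678 = -31/12 + 31678 = 380105/12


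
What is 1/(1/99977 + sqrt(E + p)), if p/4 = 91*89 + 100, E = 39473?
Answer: -99977/722357600830300 + 9995400529*sqrt(72269)/722357600830300 ≈ 0.0037198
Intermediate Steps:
p = 32796 (p = 4*(91*89 + 100) = 4*(8099 + 100) = 4*8199 = 32796)
1/(1/99977 + sqrt(E + p)) = 1/(1/99977 + sqrt(39473 + 32796)) = 1/(1/99977 + sqrt(72269))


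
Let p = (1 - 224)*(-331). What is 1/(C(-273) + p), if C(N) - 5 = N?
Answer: 1/73545 ≈ 1.3597e-5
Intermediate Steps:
C(N) = 5 + N
p = 73813 (p = -223*(-331) = 73813)
1/(C(-273) + p) = 1/((5 - 273) + 73813) = 1/(-268 + 73813) = 1/73545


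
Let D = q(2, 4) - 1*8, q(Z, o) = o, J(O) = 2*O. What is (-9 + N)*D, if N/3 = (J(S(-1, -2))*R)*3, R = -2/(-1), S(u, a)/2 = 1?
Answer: -252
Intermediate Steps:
S(u, a) = 2 (S(u, a) = 2*1 = 2)
R = 2 (R = -2*(-1) = 2)
D = -4 (D = 4 - 1*8 = 4 - 8 = -4)
N = 72 (N = 3*(((2*2)*2)*3) = 3*((4*2)*3) = 3*(8*3) = 3*24 = 72)
(-9 + N)*D = (-9 + 72)*(-4) = 63*(-4) = -252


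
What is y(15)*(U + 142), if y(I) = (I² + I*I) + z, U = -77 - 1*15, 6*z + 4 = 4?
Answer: 22500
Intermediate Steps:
z = 0 (z = -⅔ + (⅙)*4 = -⅔ + ⅔ = 0)
U = -92 (U = -77 - 15 = -92)
y(I) = 2*I² (y(I) = (I² + I*I) + 0 = (I² + I²) + 0 = 2*I² + 0 = 2*I²)
y(15)*(U + 142) = (2*15²)*(-92 + 142) = (2*225)*50 = 450*50 = 22500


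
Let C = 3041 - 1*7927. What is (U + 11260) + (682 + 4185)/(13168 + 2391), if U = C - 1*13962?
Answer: -118056825/15559 ≈ -7587.7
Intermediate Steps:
C = -4886 (C = 3041 - 7927 = -4886)
U = -18848 (U = -4886 - 1*13962 = -4886 - 13962 = -18848)
(U + 11260) + (682 + 4185)/(13168 + 2391) = (-18848 + 11260) + (682 + 4185)/(13168 + 2391) = -7588 + 4867/15559 = -118056825/15559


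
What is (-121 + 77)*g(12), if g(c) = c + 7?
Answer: -836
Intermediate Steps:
g(c) = 7 + c
(-121 + 77)*g(12) = (-121 + 77)*(7 + 12) = -44*19 = -836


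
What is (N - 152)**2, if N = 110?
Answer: 1764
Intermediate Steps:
(N - 152)**2 = (110 - 152)**2 = (-42)**2 = 1764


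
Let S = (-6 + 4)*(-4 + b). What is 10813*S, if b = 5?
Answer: -21626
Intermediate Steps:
S = -2 (S = (-6 + 4)*(-4 + 5) = -2*1 = -2)
10813*S = 10813*(-2) = -21626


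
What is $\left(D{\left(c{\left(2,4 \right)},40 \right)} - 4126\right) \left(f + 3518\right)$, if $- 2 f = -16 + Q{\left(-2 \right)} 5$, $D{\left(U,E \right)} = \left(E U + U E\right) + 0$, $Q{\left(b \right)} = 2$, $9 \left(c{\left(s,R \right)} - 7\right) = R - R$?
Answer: $-12555886$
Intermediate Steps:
$c{\left(s,R \right)} = 7$ ($c{\left(s,R \right)} = 7 + \frac{R - R}{9} = 7 + \frac{1}{9} \cdot 0 = 7 + 0 = 7$)
$D{\left(U,E \right)} = 2 E U$ ($D{\left(U,E \right)} = \left(E U + E U\right) + 0 = 2 E U + 0 = 2 E U$)
$f = 3$ ($f = - \frac{-16 + 2 \cdot 5}{2} = - \frac{-16 + 10}{2} = \left(- \frac{1}{2}\right) \left(-6\right) = 3$)
$\left(D{\left(c{\left(2,4 \right)},40 \right)} - 4126\right) \left(f + 3518\right) = \left(2 \cdot 40 \cdot 7 - 4126\right) \left(3 + 3518\right) = \left(560 - 4126\right) 3521 = \left(-3566\right) 3521 = -12555886$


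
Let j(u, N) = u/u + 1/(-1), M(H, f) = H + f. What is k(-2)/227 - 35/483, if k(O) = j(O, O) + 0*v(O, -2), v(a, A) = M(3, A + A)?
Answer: -5/69 ≈ -0.072464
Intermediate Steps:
v(a, A) = 3 + 2*A (v(a, A) = 3 + (A + A) = 3 + 2*A)
j(u, N) = 0 (j(u, N) = 1 + 1*(-1) = 1 - 1 = 0)
k(O) = 0 (k(O) = 0 + 0*(3 + 2*(-2)) = 0 + 0*(3 - 4) = 0 + 0*(-1) = 0 + 0 = 0)
k(-2)/227 - 35/483 = 0/227 - 35/483 = 0*(1/227) - 35*1/483 = 0 - 5/69 = -5/69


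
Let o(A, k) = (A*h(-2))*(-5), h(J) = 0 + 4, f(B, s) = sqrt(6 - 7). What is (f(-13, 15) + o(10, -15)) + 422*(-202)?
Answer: -85444 + I ≈ -85444.0 + 1.0*I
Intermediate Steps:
f(B, s) = I (f(B, s) = sqrt(-1) = I)
h(J) = 4
o(A, k) = -20*A (o(A, k) = (A*4)*(-5) = (4*A)*(-5) = -20*A)
(f(-13, 15) + o(10, -15)) + 422*(-202) = (I - 20*10) + 422*(-202) = (I - 200) - 85244 = (-200 + I) - 85244 = -85444 + I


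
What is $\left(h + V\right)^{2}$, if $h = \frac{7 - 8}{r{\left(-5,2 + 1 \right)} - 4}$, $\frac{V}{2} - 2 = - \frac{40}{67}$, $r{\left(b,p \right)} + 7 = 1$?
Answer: $\frac{3790809}{448900} \approx 8.4447$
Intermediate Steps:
$r{\left(b,p \right)} = -6$ ($r{\left(b,p \right)} = -7 + 1 = -6$)
$V = \frac{188}{67}$ ($V = 4 + 2 \left(- \frac{40}{67}\right) = 4 - \frac{80}{67} = \frac{188}{67} \approx 2.806$)
$h = \frac{1}{10}$ ($h = \frac{7 - 8}{-6 - 4} = - \frac{1}{-10} = \left(-1\right) \left(- \frac{1}{10}\right) = \frac{1}{10} \approx 0.1$)
$\left(h + V\right)^{2} = \left(\frac{1}{10} + \frac{188}{67}\right)^{2} = \left(\frac{1947}{670}\right)^{2} = \frac{3790809}{448900}$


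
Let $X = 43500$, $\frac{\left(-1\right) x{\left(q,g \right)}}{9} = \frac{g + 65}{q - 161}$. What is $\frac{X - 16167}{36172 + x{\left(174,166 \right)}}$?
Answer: $\frac{355329}{468157} \approx 0.759$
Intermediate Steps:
$x{\left(q,g \right)} = - \frac{9 \left(65 + g\right)}{-161 + q}$ ($x{\left(q,g \right)} = - 9 \frac{g + 65}{q - 161} = - 9 \frac{65 + g}{-161 + q} = - \frac{9 \left(65 + g\right)}{-161 + q}$)
$\frac{X - 16167}{36172 + x{\left(174,166 \right)}} = \frac{43500 - 16167}{36172 + \frac{9 \left(-65 - 166\right)}{-161 + 174}} = \frac{27333}{36172 + \frac{9 \left(-65 - 166\right)}{13}} = \frac{27333}{36172 + 9 \cdot \frac{1}{13} \left(-231\right)} = \frac{27333}{36172 - \frac{2079}{13}} = \frac{27333}{\frac{468157}{13}} = 27333 \cdot \frac{13}{468157} = \frac{355329}{468157}$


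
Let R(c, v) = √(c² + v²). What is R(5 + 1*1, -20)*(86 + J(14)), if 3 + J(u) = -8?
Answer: 150*√109 ≈ 1566.0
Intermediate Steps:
J(u) = -11 (J(u) = -3 - 8 = -11)
R(5 + 1*1, -20)*(86 + J(14)) = √((5 + 1*1)² + (-20)²)*(86 - 11) = √((5 + 1)² + 400)*75 = √(6² + 400)*75 = √(36 + 400)*75 = √436*75 = (2*√109)*75 = 150*√109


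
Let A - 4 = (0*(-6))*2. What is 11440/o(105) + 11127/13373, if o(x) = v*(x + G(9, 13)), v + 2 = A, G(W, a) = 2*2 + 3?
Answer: 9717473/187222 ≈ 51.904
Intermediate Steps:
A = 4 (A = 4 + (0*(-6))*2 = 4 + 0*2 = 4 + 0 = 4)
G(W, a) = 7 (G(W, a) = 4 + 3 = 7)
v = 2 (v = -2 + 4 = 2)
o(x) = 14 + 2*x (o(x) = 2*(x + 7) = 2*(7 + x) = 14 + 2*x)
11440/o(105) + 11127/13373 = 11440/(14 + 2*105) + 11127/13373 = 11440/(14 + 210) + 11127*(1/13373) = 11440/224 + 11127/13373 = 11440*(1/224) + 11127/13373 = 715/14 + 11127/13373 = 9717473/187222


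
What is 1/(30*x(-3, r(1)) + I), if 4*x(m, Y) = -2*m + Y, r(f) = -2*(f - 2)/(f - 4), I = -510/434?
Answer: 217/8425 ≈ 0.025757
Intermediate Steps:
I = -255/217 (I = -510*1/434 = -255/217 ≈ -1.1751)
r(f) = -2*(-2 + f)/(-4 + f)
x(m, Y) = -m/2 + Y/4 (x(m, Y) = (-2*m + Y)/4 = (Y - 2*m)/4 = -m/2 + Y/4)
1/(30*x(-3, r(1)) + I) = 1/(30*(-½*(-3) + (2*(2 - 1*1)/(-4 + 1))/4) - 255/217) = 1/(30*(3/2 + (2*(2 - 1)/(-3))/4) - 255/217) = 1/(30*(3/2 + (2*(-⅓)*1)/4) - 255/217) = 1/(30*(3/2 + (¼)*(-⅔)) - 255/217) = 1/(30*(3/2 - ⅙) - 255/217) = 1/(30*(4/3) - 255/217) = 1/(40 - 255/217) = 1/(8425/217) = 217/8425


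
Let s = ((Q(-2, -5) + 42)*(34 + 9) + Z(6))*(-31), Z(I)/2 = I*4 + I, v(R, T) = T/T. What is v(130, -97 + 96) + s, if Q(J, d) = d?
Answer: -51180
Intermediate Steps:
v(R, T) = 1
Z(I) = 10*I (Z(I) = 2*(I*4 + I) = 2*(4*I + I) = 2*(5*I) = 10*I)
s = -51181 (s = ((-5 + 42)*(34 + 9) + 10*6)*(-31) = (37*43 + 60)*(-31) = (1591 + 60)*(-31) = 1651*(-31) = -51181)
v(130, -97 + 96) + s = 1 - 51181 = -51180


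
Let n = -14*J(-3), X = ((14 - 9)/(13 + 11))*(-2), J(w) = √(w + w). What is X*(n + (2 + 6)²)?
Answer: -80/3 + 35*I*√6/6 ≈ -26.667 + 14.289*I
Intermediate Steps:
J(w) = √2*√w (J(w) = √(2*w) = √2*√w)
X = -5/12 (X = (5/24)*(-2) = -5/12 ≈ -0.41667)
n = -14*I*√6 (n = -14*√2*√(-3) = -14*√2*I*√3 = -14*I*√6 ≈ -34.293*I)
X*(n + (2 + 6)²) = -5*(-14*I*√6 + (2 + 6)²)/12 = -5*(-14*I*√6 + 8²)/12 = -5*(-14*I*√6 + 64)/12 = -5*(64 - 14*I*√6)/12 = -80/3 + 35*I*√6/6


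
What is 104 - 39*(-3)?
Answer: 221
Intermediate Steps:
104 - 39*(-3) = 104 + 117 = 221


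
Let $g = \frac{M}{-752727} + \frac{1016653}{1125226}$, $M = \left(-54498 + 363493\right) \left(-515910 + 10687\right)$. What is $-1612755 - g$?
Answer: $- \frac{1541645467842124751}{846987991302} \approx -1.8202 \cdot 10^{6}$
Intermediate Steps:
$M = -156111380885$ ($M = 308995 \left(-505223\right) = -156111380885$)
$g = \frac{175661349929867741}{846987991302}$ ($g = - \frac{156111380885}{-752727} + \frac{1016653}{1125226} = \left(-156111380885\right) \left(- \frac{1}{752727}\right) + 1016653 \cdot \frac{1}{1125226} = \frac{156111380885}{752727} + \frac{1016653}{1125226} = \frac{175661349929867741}{846987991302} \approx 2.074 \cdot 10^{5}$)
$-1612755 - g = -1612755 - \frac{175661349929867741}{846987991302} = - \frac{1541645467842124751}{846987991302}$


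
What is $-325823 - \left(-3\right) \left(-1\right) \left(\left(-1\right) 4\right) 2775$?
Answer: $-292523$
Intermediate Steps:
$-325823 - \left(-3\right) \left(-1\right) \left(\left(-1\right) 4\right) 2775 = -325823 - 3 \left(-4\right) 2775 = -325823 - \left(-12\right) 2775 = -325823 - -33300 = -325823 + 33300 = -292523$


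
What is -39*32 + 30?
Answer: -1218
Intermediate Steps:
-39*32 + 30 = -1248 + 30 = -1218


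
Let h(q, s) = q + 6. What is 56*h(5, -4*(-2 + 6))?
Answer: 616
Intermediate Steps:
h(q, s) = 6 + q
56*h(5, -4*(-2 + 6)) = 56*(6 + 5) = 56*11 = 616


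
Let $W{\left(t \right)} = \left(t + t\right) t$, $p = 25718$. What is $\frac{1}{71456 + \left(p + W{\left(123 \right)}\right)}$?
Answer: $\frac{1}{127432} \approx 7.8473 \cdot 10^{-6}$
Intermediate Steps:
$W{\left(t \right)} = 2 t^{2}$ ($W{\left(t \right)} = 2 t t = 2 t^{2}$)
$\frac{1}{71456 + \left(p + W{\left(123 \right)}\right)} = \frac{1}{71456 + \left(25718 + 2 \cdot 123^{2}\right)} = \frac{1}{71456 + \left(25718 + 2 \cdot 15129\right)} = \frac{1}{71456 + \left(25718 + 30258\right)} = \frac{1}{71456 + 55976} = \frac{1}{127432}$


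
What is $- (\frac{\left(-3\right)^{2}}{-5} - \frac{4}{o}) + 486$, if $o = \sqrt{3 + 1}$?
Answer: $\frac{2449}{5} \approx 489.8$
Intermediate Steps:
$o = 2$ ($o = \sqrt{4} = 2$)
$- (\frac{\left(-3\right)^{2}}{-5} - \frac{4}{o}) + 486 = - (\frac{\left(-3\right)^{2}}{-5} - \frac{4}{2}) + 486 = - (9 \left(- \frac{1}{5}\right) - 2) + 486 = - (- \frac{9}{5} - 2) + 486 = \left(-1\right) \left(- \frac{19}{5}\right) + 486 = \frac{19}{5} + 486 = \frac{2449}{5}$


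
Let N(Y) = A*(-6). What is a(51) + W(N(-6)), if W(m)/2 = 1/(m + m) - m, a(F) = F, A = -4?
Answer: 73/24 ≈ 3.0417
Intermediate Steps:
N(Y) = 24 (N(Y) = -4*(-6) = 24)
W(m) = 1/m - 2*m (W(m) = 2*(1/(m + m) - m) = 2*(1/(2*m) - m) = 1/m - 2*m)
a(51) + W(N(-6)) = 51 + (1/24 - 2*24) = 51 + (1/24 - 48) = 51 - 1151/24 = 73/24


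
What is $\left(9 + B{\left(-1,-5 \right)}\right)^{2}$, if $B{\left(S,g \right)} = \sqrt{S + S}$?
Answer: $\left(9 + i \sqrt{2}\right)^{2} \approx 79.0 + 25.456 i$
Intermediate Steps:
$B{\left(S,g \right)} = \sqrt{2} \sqrt{S}$ ($B{\left(S,g \right)} = \sqrt{2 S} = \sqrt{2} \sqrt{S}$)
$\left(9 + B{\left(-1,-5 \right)}\right)^{2} = \left(9 + \sqrt{2} \sqrt{-1}\right)^{2} = \left(9 + \sqrt{2} i\right)^{2} = \left(9 + i \sqrt{2}\right)^{2}$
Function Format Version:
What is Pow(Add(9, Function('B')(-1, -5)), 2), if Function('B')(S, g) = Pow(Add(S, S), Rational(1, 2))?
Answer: Pow(Add(9, Mul(I, Pow(2, Rational(1, 2)))), 2) ≈ Add(79.000, Mul(25.456, I))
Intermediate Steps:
Function('B')(S, g) = Mul(Pow(2, Rational(1, 2)), Pow(S, Rational(1, 2))) (Function('B')(S, g) = Pow(Mul(2, S), Rational(1, 2)) = Mul(Pow(2, Rational(1, 2)), Pow(S, Rational(1, 2))))
Pow(Add(9, Function('B')(-1, -5)), 2) = Pow(Add(9, Mul(Pow(2, Rational(1, 2)), Pow(-1, Rational(1, 2)))), 2) = Pow(Add(9, Mul(Pow(2, Rational(1, 2)), I)), 2) = Pow(Add(9, Mul(I, Pow(2, Rational(1, 2)))), 2)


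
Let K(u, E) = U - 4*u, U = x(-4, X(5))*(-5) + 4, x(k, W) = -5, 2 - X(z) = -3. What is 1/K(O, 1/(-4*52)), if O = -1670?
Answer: 1/6709 ≈ 0.00014905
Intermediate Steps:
X(z) = 5 (X(z) = 2 - 1*(-3) = 2 + 3 = 5)
U = 29 (U = -5*(-5) + 4 = 25 + 4 = 29)
K(u, E) = 29 - 4*u
1/K(O, 1/(-4*52)) = 1/(29 - 4*(-1670)) = 1/(29 + 6680) = 1/6709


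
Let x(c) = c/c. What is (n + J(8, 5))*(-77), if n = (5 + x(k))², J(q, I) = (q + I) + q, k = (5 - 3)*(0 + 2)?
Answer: -4389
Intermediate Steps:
k = 4 (k = 2*2 = 4)
x(c) = 1
J(q, I) = I + 2*q (J(q, I) = (I + q) + q = I + 2*q)
n = 36 (n = (5 + 1)² = 6² = 36)
(n + J(8, 5))*(-77) = (36 + (5 + 2*8))*(-77) = (36 + (5 + 16))*(-77) = (36 + 21)*(-77) = 57*(-77) = -4389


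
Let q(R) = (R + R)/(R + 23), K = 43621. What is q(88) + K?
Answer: 4842107/111 ≈ 43623.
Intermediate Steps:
q(R) = 2*R/(23 + R) (q(R) = (2*R)/(23 + R) = 2*R/(23 + R))
q(88) + K = 2*88/(23 + 88) + 43621 = 2*88/111 + 43621 = 2*88*(1/111) + 43621 = 176/111 + 43621 = 4842107/111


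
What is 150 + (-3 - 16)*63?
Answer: -1047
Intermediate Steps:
150 + (-3 - 16)*63 = 150 - 19*63 = 150 - 1197 = -1047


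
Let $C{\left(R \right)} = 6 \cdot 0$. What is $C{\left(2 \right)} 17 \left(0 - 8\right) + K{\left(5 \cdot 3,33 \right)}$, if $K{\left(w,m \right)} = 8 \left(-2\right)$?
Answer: $-16$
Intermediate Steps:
$C{\left(R \right)} = 0$
$K{\left(w,m \right)} = -16$
$C{\left(2 \right)} 17 \left(0 - 8\right) + K{\left(5 \cdot 3,33 \right)} = 0 \cdot 17 \left(0 - 8\right) - 16 = 0 \cdot 17 \left(-8\right) - 16 = 0 \left(-136\right) - 16 = 0 - 16 = -16$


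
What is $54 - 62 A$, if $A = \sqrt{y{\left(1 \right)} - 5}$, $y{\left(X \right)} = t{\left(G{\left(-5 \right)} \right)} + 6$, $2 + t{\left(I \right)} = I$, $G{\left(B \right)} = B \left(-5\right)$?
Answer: $54 - 124 \sqrt{6} \approx -249.74$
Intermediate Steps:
$G{\left(B \right)} = - 5 B$
$t{\left(I \right)} = -2 + I$
$y{\left(X \right)} = 29$ ($y{\left(X \right)} = \left(-2 - -25\right) + 6 = \left(-2 + 25\right) + 6 = 23 + 6 = 29$)
$A = 2 \sqrt{6}$ ($A = \sqrt{29 - 5} = \sqrt{24} = 2 \sqrt{6} \approx 4.899$)
$54 - 62 A = 54 - 62 \cdot 2 \sqrt{6} = 54 - 124 \sqrt{6}$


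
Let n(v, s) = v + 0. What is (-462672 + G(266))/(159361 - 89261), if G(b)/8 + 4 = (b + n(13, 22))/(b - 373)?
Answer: -2475578/375035 ≈ -6.6009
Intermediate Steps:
n(v, s) = v
G(b) = -32 + 8*(13 + b)/(-373 + b) (G(b) = -32 + 8*((b + 13)/(b - 373)) = -32 + 8*((13 + b)/(-373 + b)) = -32 + 8*(13 + b)/(-373 + b))
(-462672 + G(266))/(159361 - 89261) = (-462672 + 8*(1505 - 3*266)/(-373 + 266))/(159361 - 89261) = (-462672 + 8*(1505 - 798)/(-107))/70100 = (-462672 + 8*(-1/107)*707)*(1/70100) = (-462672 - 5656/107)*(1/70100) = -49511560/107*1/70100 = -2475578/375035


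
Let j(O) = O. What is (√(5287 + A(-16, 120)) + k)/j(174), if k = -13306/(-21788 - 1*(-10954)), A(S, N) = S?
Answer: 6653/942558 + √5271/174 ≈ 0.42431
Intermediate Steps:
k = 6653/5417 (k = -13306/(-21788 + 10954) = -13306/(-10834) = -13306*(-1/10834) = 6653/5417 ≈ 1.2282)
(√(5287 + A(-16, 120)) + k)/j(174) = (√(5287 - 16) + 6653/5417)/174 = (√5271 + 6653/5417)*(1/174) = (6653/5417 + √5271)*(1/174) = 6653/942558 + √5271/174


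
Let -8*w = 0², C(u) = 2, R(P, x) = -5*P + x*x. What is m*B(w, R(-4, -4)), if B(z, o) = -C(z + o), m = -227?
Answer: 454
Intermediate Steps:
R(P, x) = x² - 5*P (R(P, x) = -5*P + x² = x² - 5*P)
w = 0 (w = -⅛*0² = -⅛*0 = 0)
B(z, o) = -2 (B(z, o) = -1*2 = -2)
m*B(w, R(-4, -4)) = -227*(-2) = 454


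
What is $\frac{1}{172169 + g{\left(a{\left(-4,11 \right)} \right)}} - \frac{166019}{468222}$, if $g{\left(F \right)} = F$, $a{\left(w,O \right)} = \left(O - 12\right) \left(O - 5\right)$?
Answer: $- \frac{28581860875}{80610504186} \approx -0.35457$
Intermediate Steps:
$a{\left(w,O \right)} = \left(-12 + O\right) \left(-5 + O\right)$
$\frac{1}{172169 + g{\left(a{\left(-4,11 \right)} \right)}} - \frac{166019}{468222} = \frac{1}{172169 + \left(60 + 11^{2} - 187\right)} - \frac{166019}{468222} = \frac{1}{172169 + \left(60 + 121 - 187\right)} - 166019 \cdot \frac{1}{468222} = \frac{1}{172169 - 6} - \frac{166019}{468222} = \frac{1}{172163} - \frac{166019}{468222} = - \frac{28581860875}{80610504186}$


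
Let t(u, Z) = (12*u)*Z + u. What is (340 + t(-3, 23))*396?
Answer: -194436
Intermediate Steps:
t(u, Z) = u + 12*Z*u (t(u, Z) = 12*Z*u + u = u + 12*Z*u)
(340 + t(-3, 23))*396 = (340 - 3*(1 + 12*23))*396 = (340 - 3*(1 + 276))*396 = (340 - 3*277)*396 = (340 - 831)*396 = -491*396 = -194436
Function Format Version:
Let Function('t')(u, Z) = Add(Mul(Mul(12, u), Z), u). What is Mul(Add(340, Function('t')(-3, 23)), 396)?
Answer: -194436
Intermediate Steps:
Function('t')(u, Z) = Add(u, Mul(12, Z, u)) (Function('t')(u, Z) = Add(Mul(12, Z, u), u) = Add(u, Mul(12, Z, u)))
Mul(Add(340, Function('t')(-3, 23)), 396) = Mul(Add(340, Mul(-3, Add(1, Mul(12, 23)))), 396) = Mul(Add(340, Mul(-3, Add(1, 276))), 396) = Mul(Add(340, Mul(-3, 277)), 396) = Mul(Add(340, -831), 396) = Mul(-491, 396) = -194436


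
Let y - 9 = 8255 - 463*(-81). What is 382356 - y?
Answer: 336589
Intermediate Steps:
y = 45767 (y = 9 + (8255 - 463*(-81)) = 9 + (8255 - 1*(-37503)) = 9 + (8255 + 37503) = 9 + 45758 = 45767)
382356 - y = 382356 - 1*45767 = 382356 - 45767 = 336589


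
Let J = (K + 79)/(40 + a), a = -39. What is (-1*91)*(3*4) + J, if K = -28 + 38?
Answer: -1003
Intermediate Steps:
K = 10
J = 89 (J = (10 + 79)/(40 - 39) = 89/1 = 89*1 = 89)
(-1*91)*(3*4) + J = (-1*91)*(3*4) + 89 = -91*12 + 89 = -1092 + 89 = -1003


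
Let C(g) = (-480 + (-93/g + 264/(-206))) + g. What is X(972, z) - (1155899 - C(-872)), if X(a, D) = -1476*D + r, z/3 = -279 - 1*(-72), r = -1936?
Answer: -21788658781/89816 ≈ -2.4259e+5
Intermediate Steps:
C(g) = -49572/103 + g - 93/g (C(g) = (-480 + (-93/g + 264*(-1/206))) + g = (-480 + (-93/g - 132/103)) + g = (-480 + (-132/103 - 93/g)) + g = (-49572/103 - 93/g) + g = -49572/103 + g - 93/g)
z = -621 (z = 3*(-279 - 1*(-72)) = 3*(-279 + 72) = 3*(-207) = -621)
X(a, D) = -1936 - 1476*D (X(a, D) = -1476*D - 1936 = -1936 - 1476*D)
X(972, z) - (1155899 - C(-872)) = (-1936 - 1476*(-621)) - (1155899 - (-49572/103 - 872 - 93/(-872))) = (-1936 + 916596) - (1155899 - (-49572/103 - 872 - 93*(-1/872))) = 914660 - (1155899 - (-49572/103 - 872 + 93/872)) = 914660 - (1155899 - 1*(-121536757/89816)) = 914660 - (1155899 + 121536757/89816) = 914660 - 1*103939761341/89816 = 914660 - 103939761341/89816 = -21788658781/89816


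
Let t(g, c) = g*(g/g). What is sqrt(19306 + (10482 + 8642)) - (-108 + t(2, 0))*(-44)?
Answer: -4664 + 3*sqrt(4270) ≈ -4468.0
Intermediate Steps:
t(g, c) = g (t(g, c) = g*1 = g)
sqrt(19306 + (10482 + 8642)) - (-108 + t(2, 0))*(-44) = sqrt(19306 + (10482 + 8642)) - (-108 + 2)*(-44) = sqrt(19306 + 19124) - (-106)*(-44) = sqrt(38430) - 1*4664 = 3*sqrt(4270) - 4664 = -4664 + 3*sqrt(4270)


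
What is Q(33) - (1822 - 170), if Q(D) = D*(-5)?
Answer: -1817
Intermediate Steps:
Q(D) = -5*D
Q(33) - (1822 - 170) = -5*33 - (1822 - 170) = -165 - 1*1652 = -165 - 1652 = -1817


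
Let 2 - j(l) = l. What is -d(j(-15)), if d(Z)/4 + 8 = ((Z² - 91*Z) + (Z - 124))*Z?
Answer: 92852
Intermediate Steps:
j(l) = 2 - l
d(Z) = -32 + 4*Z*(-124 + Z² - 90*Z) (d(Z) = -32 + 4*(((Z² - 91*Z) + (Z - 124))*Z) = -32 + 4*(((Z² - 91*Z) + (-124 + Z))*Z) = -32 + 4*((-124 + Z² - 90*Z)*Z) = -32 + 4*(Z*(-124 + Z² - 90*Z)) = -32 + 4*Z*(-124 + Z² - 90*Z))
-d(j(-15)) = -(-32 - 496*(2 - 1*(-15)) - 360*(2 - 1*(-15))² + 4*(2 - 1*(-15))³) = -(-32 - 496*(2 + 15) - 360*(2 + 15)² + 4*(2 + 15)³) = -(-32 - 496*17 - 360*17² + 4*17³) = -(-32 - 8432 - 360*289 + 4*4913) = -(-32 - 8432 - 104040 + 19652) = -1*(-92852) = 92852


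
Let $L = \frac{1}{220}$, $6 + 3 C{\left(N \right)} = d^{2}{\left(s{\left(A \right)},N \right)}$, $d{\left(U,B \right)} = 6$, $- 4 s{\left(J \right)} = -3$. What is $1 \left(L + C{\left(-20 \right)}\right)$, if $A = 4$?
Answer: $\frac{2201}{220} \approx 10.005$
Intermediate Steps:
$s{\left(J \right)} = \frac{3}{4}$ ($s{\left(J \right)} = \left(- \frac{1}{4}\right) \left(-3\right) = \frac{3}{4}$)
$C{\left(N \right)} = 10$ ($C{\left(N \right)} = -2 + \frac{6^{2}}{3} = -2 + \frac{1}{3} \cdot 36 = -2 + 12 = 10$)
$L = \frac{1}{220} \approx 0.0045455$
$1 \left(L + C{\left(-20 \right)}\right) = 1 \left(\frac{1}{220} + 10\right) = 1 \cdot \frac{2201}{220} = \frac{2201}{220}$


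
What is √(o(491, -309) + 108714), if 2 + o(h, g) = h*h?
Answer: √349793 ≈ 591.43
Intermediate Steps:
o(h, g) = -2 + h² (o(h, g) = -2 + h*h = -2 + h²)
√(o(491, -309) + 108714) = √((-2 + 491²) + 108714) = √((-2 + 241081) + 108714) = √(241079 + 108714) = √349793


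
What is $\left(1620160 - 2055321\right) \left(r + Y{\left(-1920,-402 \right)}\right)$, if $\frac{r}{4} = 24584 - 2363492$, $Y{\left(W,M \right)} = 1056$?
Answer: $4070746646736$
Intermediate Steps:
$r = -9355632$ ($r = 4 \left(24584 - 2363492\right) = 4 \left(-2338908\right) = -9355632$)
$\left(1620160 - 2055321\right) \left(r + Y{\left(-1920,-402 \right)}\right) = \left(1620160 - 2055321\right) \left(-9355632 + 1056\right) = \left(1620160 + \left(-2229309 + 173988\right)\right) \left(-9354576\right) = \left(1620160 - 2055321\right) \left(-9354576\right) = \left(-435161\right) \left(-9354576\right) = 4070746646736$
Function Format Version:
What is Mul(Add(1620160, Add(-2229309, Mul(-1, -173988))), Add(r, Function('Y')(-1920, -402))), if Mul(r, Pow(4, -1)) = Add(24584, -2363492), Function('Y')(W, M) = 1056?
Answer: 4070746646736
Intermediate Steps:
r = -9355632 (r = Mul(4, Add(24584, -2363492)) = Mul(4, -2338908) = -9355632)
Mul(Add(1620160, Add(-2229309, Mul(-1, -173988))), Add(r, Function('Y')(-1920, -402))) = Mul(Add(1620160, Add(-2229309, Mul(-1, -173988))), Add(-9355632, 1056)) = Mul(Add(1620160, Add(-2229309, 173988)), -9354576) = Mul(Add(1620160, -2055321), -9354576) = Mul(-435161, -9354576) = 4070746646736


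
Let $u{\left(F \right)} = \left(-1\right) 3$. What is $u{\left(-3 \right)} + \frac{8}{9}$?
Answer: $- \frac{19}{9} \approx -2.1111$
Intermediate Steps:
$u{\left(F \right)} = -3$
$u{\left(-3 \right)} + \frac{8}{9} = -3 + \frac{8}{9} = - \frac{19}{9}$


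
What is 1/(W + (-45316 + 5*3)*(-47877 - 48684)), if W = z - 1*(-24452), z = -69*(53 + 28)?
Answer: 1/4374328724 ≈ 2.2861e-10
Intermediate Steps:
z = -5589 (z = -69*81 = -5589)
W = 18863 (W = -5589 - 1*(-24452) = -5589 + 24452 = 18863)
1/(W + (-45316 + 5*3)*(-47877 - 48684)) = 1/(18863 + (-45316 + 5*3)*(-47877 - 48684)) = 1/(18863 + (-45316 + 15)*(-96561)) = 1/(18863 - 45301*(-96561)) = 1/(18863 + 4374309861) = 1/4374328724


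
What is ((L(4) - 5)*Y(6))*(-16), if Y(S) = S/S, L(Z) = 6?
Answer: -16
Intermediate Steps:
Y(S) = 1
((L(4) - 5)*Y(6))*(-16) = ((6 - 5)*1)*(-16) = (1*1)*(-16) = 1*(-16) = -16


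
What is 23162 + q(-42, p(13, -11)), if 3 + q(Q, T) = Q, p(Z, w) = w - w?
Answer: 23117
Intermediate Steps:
p(Z, w) = 0
q(Q, T) = -3 + Q
23162 + q(-42, p(13, -11)) = 23162 + (-3 - 42) = 23162 - 45 = 23117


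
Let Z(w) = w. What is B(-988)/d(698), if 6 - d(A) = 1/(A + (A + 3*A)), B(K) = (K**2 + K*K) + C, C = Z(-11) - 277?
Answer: 6812480000/20939 ≈ 3.2535e+5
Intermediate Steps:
C = -288 (C = -11 - 277 = -288)
B(K) = -288 + 2*K**2 (B(K) = (K**2 + K*K) - 288 = (K**2 + K**2) - 288 = 2*K**2 - 288 = -288 + 2*K**2)
d(A) = 6 - 1/(5*A) (d(A) = 6 - 1/(A + (A + 3*A)) = 6 - 1/(A + 4*A) = 6 - 1/(5*A))
B(-988)/d(698) = (-288 + 2*(-988)**2)/(6 - 1/5/698) = (-288 + 2*976144)/(6 - 1/5*1/698) = (-288 + 1952288)/(6 - 1/3490) = 1952000/(20939/3490) = 1952000*(3490/20939) = 6812480000/20939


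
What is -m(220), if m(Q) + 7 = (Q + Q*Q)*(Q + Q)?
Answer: -21392793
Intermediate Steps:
m(Q) = -7 + 2*Q*(Q + Q²) (m(Q) = -7 + (Q + Q*Q)*(Q + Q) = -7 + (Q + Q²)*(2*Q) = -7 + 2*Q*(Q + Q²))
-m(220) = -(-7 + 2*220² + 2*220³) = -(-7 + 2*48400 + 2*10648000) = -(-7 + 96800 + 21296000) = -1*21392793 = -21392793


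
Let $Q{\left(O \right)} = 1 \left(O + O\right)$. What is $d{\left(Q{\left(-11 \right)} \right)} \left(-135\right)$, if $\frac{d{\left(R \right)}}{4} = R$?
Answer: $11880$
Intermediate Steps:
$Q{\left(O \right)} = 2 O$ ($Q{\left(O \right)} = 1 \cdot 2 O = 2 O$)
$d{\left(R \right)} = 4 R$
$d{\left(Q{\left(-11 \right)} \right)} \left(-135\right) = 4 \cdot 2 \left(-11\right) \left(-135\right) = 4 \left(-22\right) \left(-135\right) = \left(-88\right) \left(-135\right) = 11880$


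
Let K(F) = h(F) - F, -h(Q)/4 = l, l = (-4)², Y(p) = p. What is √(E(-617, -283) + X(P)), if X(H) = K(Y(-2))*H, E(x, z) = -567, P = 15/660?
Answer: I*√275110/22 ≈ 23.841*I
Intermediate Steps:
l = 16
h(Q) = -64 (h(Q) = -4*16 = -64)
K(F) = -64 - F
P = 1/44 (P = 15*(1/660) = 1/44 ≈ 0.022727)
X(H) = -62*H (X(H) = (-64 - 1*(-2))*H = (-64 + 2)*H = -62*H)
√(E(-617, -283) + X(P)) = √(-567 - 62*1/44) = √(-567 - 31/22) = √(-12505/22) = I*√275110/22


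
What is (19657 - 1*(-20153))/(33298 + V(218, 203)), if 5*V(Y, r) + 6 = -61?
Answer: 199050/166423 ≈ 1.1960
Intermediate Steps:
V(Y, r) = -67/5 (V(Y, r) = -6/5 + (⅕)*(-61) = -6/5 - 61/5 = -67/5)
(19657 - 1*(-20153))/(33298 + V(218, 203)) = (19657 - 1*(-20153))/(33298 - 67/5) = (19657 + 20153)/(166423/5) = 39810*(5/166423) = 199050/166423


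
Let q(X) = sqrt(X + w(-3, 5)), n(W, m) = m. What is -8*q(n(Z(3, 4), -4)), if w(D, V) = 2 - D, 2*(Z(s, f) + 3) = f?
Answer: -8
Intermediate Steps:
Z(s, f) = -3 + f/2
q(X) = sqrt(5 + X) (q(X) = sqrt(X + (2 - 1*(-3))) = sqrt(X + (2 + 3)) = sqrt(X + 5) = sqrt(5 + X))
-8*q(n(Z(3, 4), -4)) = -8*sqrt(5 - 4) = -8*sqrt(1) = -8*1 = -8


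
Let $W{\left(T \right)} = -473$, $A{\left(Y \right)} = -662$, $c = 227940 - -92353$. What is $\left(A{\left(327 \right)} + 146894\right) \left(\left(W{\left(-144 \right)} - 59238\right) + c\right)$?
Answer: $38105427024$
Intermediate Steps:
$c = 320293$ ($c = 227940 + 92353 = 320293$)
$\left(A{\left(327 \right)} + 146894\right) \left(\left(W{\left(-144 \right)} - 59238\right) + c\right) = \left(-662 + 146894\right) \left(\left(-473 - 59238\right) + 320293\right) = 146232 \left(\left(-473 - 59238\right) + 320293\right) = 146232 \left(-59711 + 320293\right) = 146232 \cdot 260582 = 38105427024$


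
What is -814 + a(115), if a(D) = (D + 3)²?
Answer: 13110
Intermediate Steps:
a(D) = (3 + D)²
-814 + a(115) = -814 + (3 + 115)² = -814 + 118² = -814 + 13924 = 13110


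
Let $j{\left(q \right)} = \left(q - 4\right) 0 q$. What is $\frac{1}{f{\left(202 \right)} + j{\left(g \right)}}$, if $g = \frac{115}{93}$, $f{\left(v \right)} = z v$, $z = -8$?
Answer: $- \frac{1}{1616} \approx -0.00061881$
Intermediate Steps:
$f{\left(v \right)} = - 8 v$
$g = \frac{115}{93}$ ($g = 115 \cdot \frac{1}{93} = \frac{115}{93} \approx 1.2366$)
$j{\left(q \right)} = 0$ ($j{\left(q \right)} = \left(-4 + q\right) 0 = 0$)
$\frac{1}{f{\left(202 \right)} + j{\left(g \right)}} = \frac{1}{\left(-8\right) 202 + 0} = \frac{1}{-1616 + 0} = \frac{1}{-1616} = - \frac{1}{1616}$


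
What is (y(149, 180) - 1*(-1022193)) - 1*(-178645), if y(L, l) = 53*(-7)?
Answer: 1200467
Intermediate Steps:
y(L, l) = -371
(y(149, 180) - 1*(-1022193)) - 1*(-178645) = (-371 - 1*(-1022193)) - 1*(-178645) = (-371 + 1022193) + 178645 = 1021822 + 178645 = 1200467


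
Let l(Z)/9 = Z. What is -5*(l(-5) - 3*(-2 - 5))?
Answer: 120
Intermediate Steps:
l(Z) = 9*Z
-5*(l(-5) - 3*(-2 - 5)) = -5*(9*(-5) - 3*(-2 - 5)) = -5*(-45 - 3*(-7)) = -5*(-45 + 21) = -5*(-24) = 120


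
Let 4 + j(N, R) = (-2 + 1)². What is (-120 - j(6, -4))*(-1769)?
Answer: 206973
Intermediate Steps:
j(N, R) = -3 (j(N, R) = -4 + (-2 + 1)² = -4 + (-1)² = -4 + 1 = -3)
(-120 - j(6, -4))*(-1769) = (-120 - 1*(-3))*(-1769) = (-120 + 3)*(-1769) = -117*(-1769) = 206973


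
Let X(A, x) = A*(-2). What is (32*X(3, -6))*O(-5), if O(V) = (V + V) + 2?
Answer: 1536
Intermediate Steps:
O(V) = 2 + 2*V (O(V) = 2*V + 2 = 2 + 2*V)
X(A, x) = -2*A
(32*X(3, -6))*O(-5) = (32*(-2*3))*(2 + 2*(-5)) = (32*(-6))*(2 - 10) = -192*(-8) = 1536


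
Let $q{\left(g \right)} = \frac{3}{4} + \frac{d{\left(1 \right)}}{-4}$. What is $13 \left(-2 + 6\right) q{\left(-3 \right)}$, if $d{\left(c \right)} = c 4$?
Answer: $-13$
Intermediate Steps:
$d{\left(c \right)} = 4 c$
$q{\left(g \right)} = - \frac{1}{4}$ ($q{\left(g \right)} = \frac{3}{4} + \frac{4 \cdot 1}{-4} = 3 \cdot \frac{1}{4} + 4 \left(- \frac{1}{4}\right) = \frac{3}{4} - 1 = - \frac{1}{4}$)
$13 \left(-2 + 6\right) q{\left(-3 \right)} = 13 \left(-2 + 6\right) \left(- \frac{1}{4}\right) = 13 \cdot 4 \left(- \frac{1}{4}\right) = 52 \left(- \frac{1}{4}\right) = -13$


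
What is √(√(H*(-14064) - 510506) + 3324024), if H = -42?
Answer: √(3324024 + √80182) ≈ 1823.3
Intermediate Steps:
√(√(H*(-14064) - 510506) + 3324024) = √(√(-42*(-14064) - 510506) + 3324024) = √(√(590688 - 510506) + 3324024) = √(√80182 + 3324024) = √(3324024 + √80182)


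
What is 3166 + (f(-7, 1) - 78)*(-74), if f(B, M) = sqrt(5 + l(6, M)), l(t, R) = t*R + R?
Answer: 8938 - 148*sqrt(3) ≈ 8681.7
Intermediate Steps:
l(t, R) = R + R*t (l(t, R) = R*t + R = R + R*t)
f(B, M) = sqrt(5 + 7*M) (f(B, M) = sqrt(5 + M*(1 + 6)) = sqrt(5 + M*7) = sqrt(5 + 7*M))
3166 + (f(-7, 1) - 78)*(-74) = 3166 + (sqrt(5 + 7*1) - 78)*(-74) = 3166 + (sqrt(5 + 7) - 78)*(-74) = 3166 + (sqrt(12) - 78)*(-74) = 3166 + (2*sqrt(3) - 78)*(-74) = 3166 + (-78 + 2*sqrt(3))*(-74) = 3166 + (5772 - 148*sqrt(3)) = 8938 - 148*sqrt(3)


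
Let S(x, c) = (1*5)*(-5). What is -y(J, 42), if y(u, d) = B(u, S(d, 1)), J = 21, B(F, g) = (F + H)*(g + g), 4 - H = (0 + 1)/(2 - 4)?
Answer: 1275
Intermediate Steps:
S(x, c) = -25 (S(x, c) = 5*(-5) = -25)
H = 9/2 (H = 4 - (0 + 1)/(2 - 4) = 4 - 1/(-2) = 4 - (-1)/2 = 4 - 1*(-1/2) = 4 + 1/2 = 9/2 ≈ 4.5000)
B(F, g) = 2*g*(9/2 + F) (B(F, g) = (F + 9/2)*(g + g) = (9/2 + F)*(2*g) = 2*g*(9/2 + F))
y(u, d) = -225 - 50*u (y(u, d) = -25*(9 + 2*u) = -225 - 50*u)
-y(J, 42) = -(-225 - 50*21) = -(-225 - 1050) = -1*(-1275) = 1275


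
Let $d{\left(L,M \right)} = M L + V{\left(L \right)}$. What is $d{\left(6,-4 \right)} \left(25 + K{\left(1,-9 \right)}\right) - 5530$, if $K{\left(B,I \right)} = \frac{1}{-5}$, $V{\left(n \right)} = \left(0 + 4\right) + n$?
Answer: $- \frac{29386}{5} \approx -5877.2$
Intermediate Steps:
$V{\left(n \right)} = 4 + n$
$K{\left(B,I \right)} = - \frac{1}{5}$
$d{\left(L,M \right)} = 4 + L + L M$ ($d{\left(L,M \right)} = M L + \left(4 + L\right) = L M + \left(4 + L\right) = 4 + L + L M$)
$d{\left(6,-4 \right)} \left(25 + K{\left(1,-9 \right)}\right) - 5530 = \left(4 + 6 + 6 \left(-4\right)\right) \left(25 - \frac{1}{5}\right) - 5530 = \left(4 + 6 - 24\right) \frac{124}{5} - 5530 = \left(-14\right) \frac{124}{5} - 5530 = - \frac{1736}{5} - 5530 = - \frac{29386}{5}$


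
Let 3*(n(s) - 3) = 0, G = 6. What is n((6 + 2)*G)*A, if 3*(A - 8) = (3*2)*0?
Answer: 24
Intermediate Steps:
n(s) = 3 (n(s) = 3 + (⅓)*0 = 3 + 0 = 3)
A = 8 (A = 8 + ((3*2)*0)/3 = 8 + (6*0)/3 = 8 + (⅓)*0 = 8 + 0 = 8)
n((6 + 2)*G)*A = 3*8 = 24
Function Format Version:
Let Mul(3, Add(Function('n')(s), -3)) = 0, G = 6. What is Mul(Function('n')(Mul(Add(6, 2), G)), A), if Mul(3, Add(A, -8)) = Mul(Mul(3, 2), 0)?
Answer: 24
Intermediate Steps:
Function('n')(s) = 3 (Function('n')(s) = Add(3, Mul(Rational(1, 3), 0)) = Add(3, 0) = 3)
A = 8 (A = Add(8, Mul(Rational(1, 3), Mul(Mul(3, 2), 0))) = Add(8, Mul(Rational(1, 3), Mul(6, 0))) = Add(8, Mul(Rational(1, 3), 0)) = Add(8, 0) = 8)
Mul(Function('n')(Mul(Add(6, 2), G)), A) = Mul(3, 8) = 24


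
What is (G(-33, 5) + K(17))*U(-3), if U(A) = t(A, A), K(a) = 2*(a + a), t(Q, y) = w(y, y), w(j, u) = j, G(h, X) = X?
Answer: -219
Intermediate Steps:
t(Q, y) = y
K(a) = 4*a (K(a) = 2*(2*a) = 4*a)
U(A) = A
(G(-33, 5) + K(17))*U(-3) = (5 + 4*17)*(-3) = (5 + 68)*(-3) = 73*(-3) = -219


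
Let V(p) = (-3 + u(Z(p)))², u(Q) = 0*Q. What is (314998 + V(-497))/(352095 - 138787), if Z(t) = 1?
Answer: 315007/213308 ≈ 1.4768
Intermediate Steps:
u(Q) = 0
V(p) = 9 (V(p) = (-3 + 0)² = (-3)² = 9)
(314998 + V(-497))/(352095 - 138787) = (314998 + 9)/(352095 - 138787) = 315007/213308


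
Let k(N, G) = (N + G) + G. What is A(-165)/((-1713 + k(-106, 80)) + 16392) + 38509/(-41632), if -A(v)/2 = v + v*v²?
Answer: 124492893821/204454752 ≈ 608.90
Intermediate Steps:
k(N, G) = N + 2*G (k(N, G) = (G + N) + G = N + 2*G)
A(v) = -2*v - 2*v³ (A(v) = -2*(v + v*v²) = -2*(v + v³) = -2*v - 2*v³)
A(-165)/((-1713 + k(-106, 80)) + 16392) + 38509/(-41632) = (-2*(-165)*(1 + (-165)²))/((-1713 + (-106 + 2*80)) + 16392) + 38509/(-41632) = (-2*(-165)*(1 + 27225))/((-1713 + (-106 + 160)) + 16392) + 38509*(-1/41632) = (-2*(-165)*27226)/((-1713 + 54) + 16392) - 38509/41632 = 8984580/(-1659 + 16392) - 38509/41632 = 8984580/14733 - 38509/41632 = 8984580*(1/14733) - 38509/41632 = 2994860/4911 - 38509/41632 = 124492893821/204454752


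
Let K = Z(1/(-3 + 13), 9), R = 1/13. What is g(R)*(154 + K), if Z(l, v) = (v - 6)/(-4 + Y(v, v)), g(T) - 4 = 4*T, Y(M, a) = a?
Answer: 43288/65 ≈ 665.97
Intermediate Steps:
R = 1/13 ≈ 0.076923
g(T) = 4 + 4*T
Z(l, v) = (-6 + v)/(-4 + v) (Z(l, v) = (v - 6)/(-4 + v) = (-6 + v)/(-4 + v))
K = 3/5 (K = (-6 + 9)/(-4 + 9) = 3/5 ≈ 0.60000)
g(R)*(154 + K) = (4 + 4*(1/13))*(154 + 3/5) = (4 + 4/13)*(773/5) = (56/13)*(773/5) = 43288/65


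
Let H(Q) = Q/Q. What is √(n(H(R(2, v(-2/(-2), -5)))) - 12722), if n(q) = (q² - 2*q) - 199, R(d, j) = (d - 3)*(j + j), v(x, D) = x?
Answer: I*√12922 ≈ 113.67*I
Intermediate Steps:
R(d, j) = 2*j*(-3 + d) (R(d, j) = (-3 + d)*(2*j) = 2*j*(-3 + d))
H(Q) = 1
n(q) = -199 + q² - 2*q
√(n(H(R(2, v(-2/(-2), -5)))) - 12722) = √((-199 + 1² - 2*1) - 12722) = √((-199 + 1 - 2) - 12722) = √(-200 - 12722) = √(-12922) = I*√12922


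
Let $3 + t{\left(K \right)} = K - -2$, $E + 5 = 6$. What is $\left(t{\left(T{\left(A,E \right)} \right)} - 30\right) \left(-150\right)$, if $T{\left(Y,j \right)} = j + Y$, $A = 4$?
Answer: $3900$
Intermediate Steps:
$E = 1$ ($E = -5 + 6 = 1$)
$T{\left(Y,j \right)} = Y + j$
$t{\left(K \right)} = -1 + K$ ($t{\left(K \right)} = -3 + \left(K - -2\right) = -3 + \left(K + 2\right) = -3 + \left(2 + K\right) = -1 + K$)
$\left(t{\left(T{\left(A,E \right)} \right)} - 30\right) \left(-150\right) = \left(\left(-1 + \left(4 + 1\right)\right) - 30\right) \left(-150\right) = \left(\left(-1 + 5\right) - 30\right) \left(-150\right) = \left(4 - 30\right) \left(-150\right) = \left(-26\right) \left(-150\right) = 3900$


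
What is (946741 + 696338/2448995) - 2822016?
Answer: -4592538402287/2448995 ≈ -1.8753e+6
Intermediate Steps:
(946741 + 696338/2448995) - 2822016 = 2318564671633/2448995 - 2822016 = -4592538402287/2448995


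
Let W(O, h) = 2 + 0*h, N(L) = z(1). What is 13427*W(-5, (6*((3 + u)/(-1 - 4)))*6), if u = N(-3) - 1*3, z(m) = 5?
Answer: 26854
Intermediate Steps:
N(L) = 5
u = 2 (u = 5 - 1*3 = 5 - 3 = 2)
W(O, h) = 2 (W(O, h) = 2 + 0 = 2)
13427*W(-5, (6*((3 + u)/(-1 - 4)))*6) = 13427*2 = 26854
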